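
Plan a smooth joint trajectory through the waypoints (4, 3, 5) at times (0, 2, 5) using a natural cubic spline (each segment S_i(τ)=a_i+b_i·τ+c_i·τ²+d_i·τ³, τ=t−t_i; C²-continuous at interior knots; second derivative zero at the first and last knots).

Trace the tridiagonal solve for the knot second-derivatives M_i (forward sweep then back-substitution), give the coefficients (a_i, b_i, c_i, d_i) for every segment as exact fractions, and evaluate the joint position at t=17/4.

  seg 0: a=4 b=-11/15 c=0 d=7/120
  seg 1: a=3 b=-1/30 c=7/20 d=-7/180
S(17/4) = 1089/256

Δ: Δ0=-1/2, Δ1=2/3
row 1: diag=10, rhs=7; c'=3/10, d'=7/10
back: M1=7/10
M: M0=0, M1=7/10, M2=0
seg 0: a=4, c=M0/2=0, d=(M1−M0)/(6·2)=7/120, b=Δ0−h0·(2M0+M1)/6=-11/15
seg 1: a=3, c=M1/2=7/20, d=(M2−M1)/(6·3)=-7/180, b=Δ1−h1·(2M1+M2)/6=-1/30
t_q=17/4 → seg 1, τ=9/4; S=3+-1/30·τ+7/20·τ²+-7/180·τ³=1089/256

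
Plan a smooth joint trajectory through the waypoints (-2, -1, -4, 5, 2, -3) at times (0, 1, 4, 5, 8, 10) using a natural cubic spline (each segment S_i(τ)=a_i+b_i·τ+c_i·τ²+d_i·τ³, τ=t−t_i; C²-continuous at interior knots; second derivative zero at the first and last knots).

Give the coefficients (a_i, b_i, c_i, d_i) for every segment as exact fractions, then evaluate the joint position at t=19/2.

  seg 0: a=-2 b=327/170 c=0 d=-157/170
  seg 1: a=-1 b=-72/85 c=-471/170 d=1387/1530
  seg 2: a=-4 b=1191/170 c=458/85 d=-577/170
  seg 3: a=5 b=38/5 c=-163/34 d=983/1530
  seg 4: a=2 b=-649/170 c=84/85 d=-14/85
S(19/2) = -35/17

Δ: Δ0=1, Δ1=-1, Δ2=9, Δ3=-1, Δ4=-5/2
row 1: diag=8, rhs=-12; c'=3/8, d'=-3/2
row 2: denom=8−3·3/8=55/8; d'=(60−3·-3/2)/(55/8)=516/55
row 3: denom=8−1·8/55=432/55; d'=(-60−1·516/55)/(432/55)=-53/6
row 4: denom=10−3·55/144=425/48; d'=(-9−3·-53/6)/(425/48)=168/85
back: M4=168/85
back: M3=-53/6−55/144·168/85=-163/17
back: M2=516/55−8/55·-163/17=916/85
back: M1=-3/2−3/8·916/85=-471/85
M: M0=0, M1=-471/85, M2=916/85, M3=-163/17, M4=168/85, M5=0
seg 0: a=-2, c=M0/2=0, d=(M1−M0)/(6·1)=-157/170, b=Δ0−h0·(2M0+M1)/6=327/170
seg 1: a=-1, c=M1/2=-471/170, d=(M2−M1)/(6·3)=1387/1530, b=Δ1−h1·(2M1+M2)/6=-72/85
seg 2: a=-4, c=M2/2=458/85, d=(M3−M2)/(6·1)=-577/170, b=Δ2−h2·(2M2+M3)/6=1191/170
seg 3: a=5, c=M3/2=-163/34, d=(M4−M3)/(6·3)=983/1530, b=Δ3−h3·(2M3+M4)/6=38/5
seg 4: a=2, c=M4/2=84/85, d=(M5−M4)/(6·2)=-14/85, b=Δ4−h4·(2M4+M5)/6=-649/170
t_q=19/2 → seg 4, τ=3/2; S=2+-649/170·τ+84/85·τ²+-14/85·τ³=-35/17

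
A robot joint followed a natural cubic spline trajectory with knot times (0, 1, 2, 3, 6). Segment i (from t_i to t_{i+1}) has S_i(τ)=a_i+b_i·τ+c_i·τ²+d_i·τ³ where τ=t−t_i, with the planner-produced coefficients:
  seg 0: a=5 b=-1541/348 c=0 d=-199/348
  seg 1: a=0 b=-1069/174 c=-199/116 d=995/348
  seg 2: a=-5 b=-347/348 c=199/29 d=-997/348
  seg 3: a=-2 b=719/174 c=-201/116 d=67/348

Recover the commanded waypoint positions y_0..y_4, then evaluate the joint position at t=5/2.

y_0 = S_0(0) = a_0 = 5
y_1 = S_1(0) = a_1 = 0
y_2 = S_2(0) = a_2 = -5
y_3 = S_3(0) = a_3 = -2
y_4 = S_3(3) = 0
t_q=5/2 is in segment 2 (τ=1/2); S_2(τ)=-3843/928

y_0=5 y_1=0 y_2=-5 y_3=-2 y_4=0
S(5/2) = -3843/928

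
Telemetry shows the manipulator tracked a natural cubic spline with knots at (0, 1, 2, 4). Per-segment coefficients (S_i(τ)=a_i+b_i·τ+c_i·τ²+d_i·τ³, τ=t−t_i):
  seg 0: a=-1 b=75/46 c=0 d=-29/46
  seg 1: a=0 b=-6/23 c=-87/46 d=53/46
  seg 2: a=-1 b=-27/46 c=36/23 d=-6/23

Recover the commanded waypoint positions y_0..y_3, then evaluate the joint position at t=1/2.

y_0=-1 y_1=0 y_2=-1 y_3=2
S(1/2) = -97/368

y_0 = S_0(0) = a_0 = -1
y_1 = S_1(0) = a_1 = 0
y_2 = S_2(0) = a_2 = -1
y_3 = S_2(2) = 2
t_q=1/2 is in segment 0 (τ=1/2); S_0(τ)=-97/368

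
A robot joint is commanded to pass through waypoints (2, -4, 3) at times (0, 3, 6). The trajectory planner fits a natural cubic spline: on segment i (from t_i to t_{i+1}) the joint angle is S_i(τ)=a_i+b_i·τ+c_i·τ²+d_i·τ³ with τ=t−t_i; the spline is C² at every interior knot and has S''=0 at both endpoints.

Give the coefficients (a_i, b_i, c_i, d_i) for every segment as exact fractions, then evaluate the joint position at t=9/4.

Δ: Δ0=-2, Δ1=7/3
row 1: diag=12, rhs=26; c'=1/4, d'=13/6
back: M1=13/6
M: M0=0, M1=13/6, M2=0
seg 0: a=2, c=M0/2=0, d=(M1−M0)/(6·3)=13/108, b=Δ0−h0·(2M0+M1)/6=-37/12
seg 1: a=-4, c=M1/2=13/12, d=(M2−M1)/(6·3)=-13/108, b=Δ1−h1·(2M1+M2)/6=1/6
t_q=9/4 → seg 0, τ=9/4; S=2+-37/12·τ+0·τ²+13/108·τ³=-913/256

  seg 0: a=2 b=-37/12 c=0 d=13/108
  seg 1: a=-4 b=1/6 c=13/12 d=-13/108
S(9/4) = -913/256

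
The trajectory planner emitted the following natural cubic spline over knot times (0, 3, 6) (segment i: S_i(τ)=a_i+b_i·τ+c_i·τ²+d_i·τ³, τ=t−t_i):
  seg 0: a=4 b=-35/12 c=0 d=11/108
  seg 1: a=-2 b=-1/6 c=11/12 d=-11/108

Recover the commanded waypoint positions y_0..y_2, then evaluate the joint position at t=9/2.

y_0 = S_0(0) = a_0 = 4
y_1 = S_1(0) = a_1 = -2
y_2 = S_1(3) = 3
t_q=9/2 is in segment 1 (τ=3/2); S_1(τ)=-17/32

y_0=4 y_1=-2 y_2=3
S(9/2) = -17/32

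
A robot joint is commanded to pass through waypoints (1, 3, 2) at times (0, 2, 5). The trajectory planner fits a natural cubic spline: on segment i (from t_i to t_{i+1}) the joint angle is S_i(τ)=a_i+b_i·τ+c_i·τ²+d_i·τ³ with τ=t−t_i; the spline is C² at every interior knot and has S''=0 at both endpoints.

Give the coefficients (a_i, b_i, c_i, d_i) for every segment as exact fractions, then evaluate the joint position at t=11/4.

  seg 0: a=1 b=19/15 c=0 d=-1/15
  seg 1: a=3 b=7/15 c=-2/5 d=2/45
S(11/4) = 503/160

Δ: Δ0=1, Δ1=-1/3
row 1: diag=10, rhs=-8; c'=3/10, d'=-4/5
back: M1=-4/5
M: M0=0, M1=-4/5, M2=0
seg 0: a=1, c=M0/2=0, d=(M1−M0)/(6·2)=-1/15, b=Δ0−h0·(2M0+M1)/6=19/15
seg 1: a=3, c=M1/2=-2/5, d=(M2−M1)/(6·3)=2/45, b=Δ1−h1·(2M1+M2)/6=7/15
t_q=11/4 → seg 1, τ=3/4; S=3+7/15·τ+-2/5·τ²+2/45·τ³=503/160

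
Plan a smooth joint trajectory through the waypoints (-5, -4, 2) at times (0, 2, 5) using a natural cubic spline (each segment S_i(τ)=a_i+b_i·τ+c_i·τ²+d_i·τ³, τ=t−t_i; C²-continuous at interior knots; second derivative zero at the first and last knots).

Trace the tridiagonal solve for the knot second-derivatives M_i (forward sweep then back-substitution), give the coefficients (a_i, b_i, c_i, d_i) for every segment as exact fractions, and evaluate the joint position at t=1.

Δ: Δ0=1/2, Δ1=2
row 1: diag=10, rhs=9; c'=3/10, d'=9/10
back: M1=9/10
M: M0=0, M1=9/10, M2=0
seg 0: a=-5, c=M0/2=0, d=(M1−M0)/(6·2)=3/40, b=Δ0−h0·(2M0+M1)/6=1/5
seg 1: a=-4, c=M1/2=9/20, d=(M2−M1)/(6·3)=-1/20, b=Δ1−h1·(2M1+M2)/6=11/10
t_q=1 → seg 0, τ=1; S=-5+1/5·τ+0·τ²+3/40·τ³=-189/40

  seg 0: a=-5 b=1/5 c=0 d=3/40
  seg 1: a=-4 b=11/10 c=9/20 d=-1/20
S(1) = -189/40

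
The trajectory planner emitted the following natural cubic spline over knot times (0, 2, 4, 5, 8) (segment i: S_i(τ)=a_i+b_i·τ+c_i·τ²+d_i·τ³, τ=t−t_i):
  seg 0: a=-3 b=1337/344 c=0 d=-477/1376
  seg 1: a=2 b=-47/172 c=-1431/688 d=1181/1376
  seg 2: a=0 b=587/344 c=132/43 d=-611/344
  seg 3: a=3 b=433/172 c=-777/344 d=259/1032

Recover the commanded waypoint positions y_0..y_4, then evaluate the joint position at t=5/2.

y_0 = S_0(0) = a_0 = -3
y_1 = S_1(0) = a_1 = 2
y_2 = S_2(0) = a_2 = 0
y_3 = S_3(0) = a_3 = 3
y_4 = S_3(3) = -3
t_q=5/2 is in segment 1 (τ=1/2); S_1(τ)=15969/11008

y_0=-3 y_1=2 y_2=0 y_3=3 y_4=-3
S(5/2) = 15969/11008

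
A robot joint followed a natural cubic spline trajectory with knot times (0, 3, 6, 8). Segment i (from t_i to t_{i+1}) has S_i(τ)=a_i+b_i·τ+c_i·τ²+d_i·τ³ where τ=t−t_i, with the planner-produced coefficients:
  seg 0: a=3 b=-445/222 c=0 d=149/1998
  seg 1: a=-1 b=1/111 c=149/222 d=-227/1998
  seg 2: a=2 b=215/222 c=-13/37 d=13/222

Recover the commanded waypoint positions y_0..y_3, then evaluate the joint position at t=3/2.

y_0=3 y_1=-1 y_2=2 y_3=3
S(3/2) = 145/592

y_0 = S_0(0) = a_0 = 3
y_1 = S_1(0) = a_1 = -1
y_2 = S_2(0) = a_2 = 2
y_3 = S_2(2) = 3
t_q=3/2 is in segment 0 (τ=3/2); S_0(τ)=145/592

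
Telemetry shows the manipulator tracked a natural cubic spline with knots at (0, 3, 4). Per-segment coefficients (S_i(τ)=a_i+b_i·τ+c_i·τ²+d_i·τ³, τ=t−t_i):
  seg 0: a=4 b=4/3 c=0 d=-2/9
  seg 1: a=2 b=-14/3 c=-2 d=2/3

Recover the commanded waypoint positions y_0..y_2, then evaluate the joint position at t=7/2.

y_0=4 y_1=2 y_2=-4
S(7/2) = -3/4

y_0 = S_0(0) = a_0 = 4
y_1 = S_1(0) = a_1 = 2
y_2 = S_1(1) = -4
t_q=7/2 is in segment 1 (τ=1/2); S_1(τ)=-3/4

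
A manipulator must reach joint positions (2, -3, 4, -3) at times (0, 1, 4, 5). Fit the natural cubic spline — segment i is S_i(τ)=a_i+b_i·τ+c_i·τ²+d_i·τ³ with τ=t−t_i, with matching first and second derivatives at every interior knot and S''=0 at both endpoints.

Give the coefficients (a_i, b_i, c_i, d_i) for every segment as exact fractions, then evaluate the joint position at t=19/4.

Δ: Δ0=-5, Δ1=7/3, Δ2=-7
row 1: diag=8, rhs=44; c'=3/8, d'=11/2
row 2: denom=8−3·3/8=55/8; d'=(-56−3·11/2)/(55/8)=-116/11
back: M2=-116/11
back: M1=11/2−3/8·-116/11=104/11
M: M0=0, M1=104/11, M2=-116/11, M3=0
seg 0: a=2, c=M0/2=0, d=(M1−M0)/(6·1)=52/33, b=Δ0−h0·(2M0+M1)/6=-217/33
seg 1: a=-3, c=M1/2=52/11, d=(M2−M1)/(6·3)=-10/9, b=Δ1−h1·(2M1+M2)/6=-61/33
seg 2: a=4, c=M2/2=-58/11, d=(M3−M2)/(6·1)=58/33, b=Δ2−h2·(2M2+M3)/6=-115/33
t_q=19/4 → seg 2, τ=3/4; S=4+-115/33·τ+-58/11·τ²+58/33·τ³=-295/352

  seg 0: a=2 b=-217/33 c=0 d=52/33
  seg 1: a=-3 b=-61/33 c=52/11 d=-10/9
  seg 2: a=4 b=-115/33 c=-58/11 d=58/33
S(19/4) = -295/352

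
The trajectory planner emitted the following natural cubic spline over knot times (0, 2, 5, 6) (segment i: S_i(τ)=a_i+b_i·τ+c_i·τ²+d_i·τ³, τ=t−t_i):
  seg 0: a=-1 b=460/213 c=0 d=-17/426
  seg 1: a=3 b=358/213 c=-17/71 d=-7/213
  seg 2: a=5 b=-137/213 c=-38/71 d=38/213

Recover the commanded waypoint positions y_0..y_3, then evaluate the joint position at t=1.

y_0 = S_0(0) = a_0 = -1
y_1 = S_1(0) = a_1 = 3
y_2 = S_2(0) = a_2 = 5
y_3 = S_2(1) = 4
t_q=1 is in segment 0 (τ=1); S_0(τ)=159/142

y_0=-1 y_1=3 y_2=5 y_3=4
S(1) = 159/142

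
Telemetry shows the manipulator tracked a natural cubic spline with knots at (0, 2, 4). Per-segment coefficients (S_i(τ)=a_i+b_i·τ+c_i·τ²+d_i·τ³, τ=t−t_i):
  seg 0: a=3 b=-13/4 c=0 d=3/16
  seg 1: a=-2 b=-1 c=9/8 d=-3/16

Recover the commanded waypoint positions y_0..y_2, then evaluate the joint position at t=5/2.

y_0 = S_0(0) = a_0 = 3
y_1 = S_1(0) = a_1 = -2
y_2 = S_1(2) = -1
t_q=5/2 is in segment 1 (τ=1/2); S_1(τ)=-287/128

y_0=3 y_1=-2 y_2=-1
S(5/2) = -287/128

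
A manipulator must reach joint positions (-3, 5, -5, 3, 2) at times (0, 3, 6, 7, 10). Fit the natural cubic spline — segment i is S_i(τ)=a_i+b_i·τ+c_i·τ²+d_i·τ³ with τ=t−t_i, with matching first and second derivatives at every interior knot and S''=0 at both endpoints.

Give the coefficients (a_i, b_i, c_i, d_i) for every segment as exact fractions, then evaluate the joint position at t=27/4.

  seg 0: a=-3 b=1283/228 c=0 d=-25/76
  seg 1: a=5 b=-371/114 c=-225/76 d=223/228
  seg 2: a=-5 b=1229/228 c=111/19 d=-737/228
  seg 3: a=3 b=841/114 c=-293/76 d=293/684
S(27/4) = 4695/4864

Δ: Δ0=8/3, Δ1=-10/3, Δ2=8, Δ3=-1/3
row 1: diag=12, rhs=-36; c'=1/4, d'=-3
row 2: denom=8−3·1/4=29/4; d'=(68−3·-3)/(29/4)=308/29
row 3: denom=8−1·4/29=228/29; d'=(-50−1·308/29)/(228/29)=-293/38
back: M3=-293/38
back: M2=308/29−4/29·-293/38=222/19
back: M1=-3−1/4·222/19=-225/38
M: M0=0, M1=-225/38, M2=222/19, M3=-293/38, M4=0
seg 0: a=-3, c=M0/2=0, d=(M1−M0)/(6·3)=-25/76, b=Δ0−h0·(2M0+M1)/6=1283/228
seg 1: a=5, c=M1/2=-225/76, d=(M2−M1)/(6·3)=223/228, b=Δ1−h1·(2M1+M2)/6=-371/114
seg 2: a=-5, c=M2/2=111/19, d=(M3−M2)/(6·1)=-737/228, b=Δ2−h2·(2M2+M3)/6=1229/228
seg 3: a=3, c=M3/2=-293/76, d=(M4−M3)/(6·3)=293/684, b=Δ3−h3·(2M3+M4)/6=841/114
t_q=27/4 → seg 2, τ=3/4; S=-5+1229/228·τ+111/19·τ²+-737/228·τ³=4695/4864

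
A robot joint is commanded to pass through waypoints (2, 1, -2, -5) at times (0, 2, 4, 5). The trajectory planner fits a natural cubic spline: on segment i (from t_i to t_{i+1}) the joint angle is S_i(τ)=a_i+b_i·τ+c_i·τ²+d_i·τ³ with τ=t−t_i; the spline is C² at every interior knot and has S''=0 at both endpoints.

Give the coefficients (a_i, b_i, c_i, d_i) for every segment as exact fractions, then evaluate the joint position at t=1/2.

  seg 0: a=2 b=-4/11 c=0 d=-3/88
  seg 1: a=1 b=-17/22 c=-9/44 d=-7/88
  seg 2: a=-2 b=-28/11 c=-15/22 d=5/22
S(1/2) = 1277/704

Δ: Δ0=-1/2, Δ1=-3/2, Δ2=-3
row 1: diag=8, rhs=-6; c'=1/4, d'=-3/4
row 2: denom=6−2·1/4=11/2; d'=(-9−2·-3/4)/(11/2)=-15/11
back: M2=-15/11
back: M1=-3/4−1/4·-15/11=-9/22
M: M0=0, M1=-9/22, M2=-15/11, M3=0
seg 0: a=2, c=M0/2=0, d=(M1−M0)/(6·2)=-3/88, b=Δ0−h0·(2M0+M1)/6=-4/11
seg 1: a=1, c=M1/2=-9/44, d=(M2−M1)/(6·2)=-7/88, b=Δ1−h1·(2M1+M2)/6=-17/22
seg 2: a=-2, c=M2/2=-15/22, d=(M3−M2)/(6·1)=5/22, b=Δ2−h2·(2M2+M3)/6=-28/11
t_q=1/2 → seg 0, τ=1/2; S=2+-4/11·τ+0·τ²+-3/88·τ³=1277/704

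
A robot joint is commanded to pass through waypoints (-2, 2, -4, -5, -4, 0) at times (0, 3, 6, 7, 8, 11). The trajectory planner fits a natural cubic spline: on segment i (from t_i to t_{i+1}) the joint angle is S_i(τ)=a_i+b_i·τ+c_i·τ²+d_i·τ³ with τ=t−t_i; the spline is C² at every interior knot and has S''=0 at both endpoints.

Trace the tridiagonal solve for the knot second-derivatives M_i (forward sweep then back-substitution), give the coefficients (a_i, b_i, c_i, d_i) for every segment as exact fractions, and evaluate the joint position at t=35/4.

Δ: Δ0=4/3, Δ1=-2, Δ2=-1, Δ3=1, Δ4=4/3
row 1: diag=12, rhs=-20; c'=1/4, d'=-5/3
row 2: denom=8−3·1/4=29/4; d'=(6−3·-5/3)/(29/4)=44/29
row 3: denom=4−1·4/29=112/29; d'=(12−1·44/29)/(112/29)=19/7
row 4: denom=8−1·29/112=867/112; d'=(2−1·19/7)/(867/112)=-80/867
back: M4=-80/867
back: M3=19/7−29/112·-80/867=2374/867
back: M2=44/29−4/29·2374/867=988/867
back: M1=-5/3−1/4·988/867=-564/289
M: M0=0, M1=-564/289, M2=988/867, M3=2374/867, M4=-80/867, M5=0
seg 0: a=-2, c=M0/2=0, d=(M1−M0)/(6·3)=-94/867, b=Δ0−h0·(2M0+M1)/6=2002/867
seg 1: a=2, c=M1/2=-282/289, d=(M2−M1)/(6·3)=1340/7803, b=Δ1−h1·(2M1+M2)/6=-536/867
seg 2: a=-4, c=M2/2=494/867, d=(M3−M2)/(6·1)=77/289, b=Δ2−h2·(2M2+M3)/6=-1592/867
seg 3: a=-5, c=M3/2=1187/867, d=(M4−M3)/(6·1)=-409/867, b=Δ3−h3·(2M3+M4)/6=89/867
seg 4: a=-4, c=M4/2=-40/867, d=(M5−M4)/(6·3)=40/7803, b=Δ4−h4·(2M4+M5)/6=412/289
t_q=35/4 → seg 4, τ=3/4; S=-4+412/289·τ+-40/867·τ²+40/7803·τ³=-6831/2312

  seg 0: a=-2 b=2002/867 c=0 d=-94/867
  seg 1: a=2 b=-536/867 c=-282/289 d=1340/7803
  seg 2: a=-4 b=-1592/867 c=494/867 d=77/289
  seg 3: a=-5 b=89/867 c=1187/867 d=-409/867
  seg 4: a=-4 b=412/289 c=-40/867 d=40/7803
S(35/4) = -6831/2312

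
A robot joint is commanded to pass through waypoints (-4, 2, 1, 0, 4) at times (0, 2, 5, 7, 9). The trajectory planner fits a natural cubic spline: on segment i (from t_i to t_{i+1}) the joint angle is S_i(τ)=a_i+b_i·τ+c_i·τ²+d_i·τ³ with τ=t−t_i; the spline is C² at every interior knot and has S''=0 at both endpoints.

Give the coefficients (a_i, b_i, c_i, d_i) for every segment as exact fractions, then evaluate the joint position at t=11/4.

Δ: Δ0=3, Δ1=-1/3, Δ2=-1/2, Δ3=2
row 1: diag=10, rhs=-20; c'=3/10, d'=-2
row 2: denom=10−3·3/10=91/10; d'=(-1−3·-2)/(91/10)=50/91
row 3: denom=8−2·20/91=688/91; d'=(15−2·50/91)/(688/91)=1265/688
back: M3=1265/688
back: M2=50/91−20/91·1265/688=25/172
back: M1=-2−3/10·25/172=-703/344
M: M0=0, M1=-703/344, M2=25/172, M3=1265/688, M4=0
seg 0: a=-4, c=M0/2=0, d=(M1−M0)/(6·2)=-703/4128, b=Δ0−h0·(2M0+M1)/6=3799/1032
seg 1: a=2, c=M1/2=-703/688, d=(M2−M1)/(6·3)=251/2064, b=Δ1−h1·(2M1+M2)/6=845/516
seg 2: a=1, c=M2/2=25/344, d=(M3−M2)/(6·2)=1165/8256, b=Δ2−h2·(2M2+M3)/6=-2497/2064
seg 3: a=0, c=M3/2=1265/1376, d=(M4−M3)/(6·2)=-1265/8256, b=Δ3−h3·(2M3+M4)/6=799/1032
t_q=11/4 → seg 1, τ=3/4; S=2+845/516·τ+-703/688·τ²+251/2064·τ³=119095/44032

  seg 0: a=-4 b=3799/1032 c=0 d=-703/4128
  seg 1: a=2 b=845/516 c=-703/688 d=251/2064
  seg 2: a=1 b=-2497/2064 c=25/344 d=1165/8256
  seg 3: a=0 b=799/1032 c=1265/1376 d=-1265/8256
S(11/4) = 119095/44032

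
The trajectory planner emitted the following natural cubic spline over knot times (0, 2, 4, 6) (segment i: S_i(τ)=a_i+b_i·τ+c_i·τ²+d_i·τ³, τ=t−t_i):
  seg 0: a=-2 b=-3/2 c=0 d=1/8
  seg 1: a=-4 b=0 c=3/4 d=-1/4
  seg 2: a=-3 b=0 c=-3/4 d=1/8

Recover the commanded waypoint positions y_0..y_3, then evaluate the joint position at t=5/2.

y_0=-2 y_1=-4 y_2=-3 y_3=-5
S(5/2) = -123/32

y_0 = S_0(0) = a_0 = -2
y_1 = S_1(0) = a_1 = -4
y_2 = S_2(0) = a_2 = -3
y_3 = S_2(2) = -5
t_q=5/2 is in segment 1 (τ=1/2); S_1(τ)=-123/32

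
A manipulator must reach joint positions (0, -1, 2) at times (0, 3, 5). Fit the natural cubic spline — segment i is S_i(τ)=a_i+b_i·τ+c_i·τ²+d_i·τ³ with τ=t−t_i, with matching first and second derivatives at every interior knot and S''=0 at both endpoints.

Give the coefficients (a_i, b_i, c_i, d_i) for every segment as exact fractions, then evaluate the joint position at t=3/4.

  seg 0: a=0 b=-53/60 c=0 d=11/180
  seg 1: a=-1 b=23/30 c=11/20 d=-11/120
S(3/4) = -163/256

Δ: Δ0=-1/3, Δ1=3/2
row 1: diag=10, rhs=11; c'=1/5, d'=11/10
back: M1=11/10
M: M0=0, M1=11/10, M2=0
seg 0: a=0, c=M0/2=0, d=(M1−M0)/(6·3)=11/180, b=Δ0−h0·(2M0+M1)/6=-53/60
seg 1: a=-1, c=M1/2=11/20, d=(M2−M1)/(6·2)=-11/120, b=Δ1−h1·(2M1+M2)/6=23/30
t_q=3/4 → seg 0, τ=3/4; S=0+-53/60·τ+0·τ²+11/180·τ³=-163/256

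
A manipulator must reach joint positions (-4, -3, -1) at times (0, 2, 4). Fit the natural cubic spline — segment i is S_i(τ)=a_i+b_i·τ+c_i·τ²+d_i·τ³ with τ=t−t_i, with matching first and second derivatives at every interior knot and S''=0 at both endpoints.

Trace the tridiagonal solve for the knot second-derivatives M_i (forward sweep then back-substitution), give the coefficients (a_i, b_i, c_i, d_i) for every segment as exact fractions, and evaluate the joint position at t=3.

Δ: Δ0=1/2, Δ1=1
row 1: diag=8, rhs=3; c'=1/4, d'=3/8
back: M1=3/8
M: M0=0, M1=3/8, M2=0
seg 0: a=-4, c=M0/2=0, d=(M1−M0)/(6·2)=1/32, b=Δ0−h0·(2M0+M1)/6=3/8
seg 1: a=-3, c=M1/2=3/16, d=(M2−M1)/(6·2)=-1/32, b=Δ1−h1·(2M1+M2)/6=3/4
t_q=3 → seg 1, τ=1; S=-3+3/4·τ+3/16·τ²+-1/32·τ³=-67/32

  seg 0: a=-4 b=3/8 c=0 d=1/32
  seg 1: a=-3 b=3/4 c=3/16 d=-1/32
S(3) = -67/32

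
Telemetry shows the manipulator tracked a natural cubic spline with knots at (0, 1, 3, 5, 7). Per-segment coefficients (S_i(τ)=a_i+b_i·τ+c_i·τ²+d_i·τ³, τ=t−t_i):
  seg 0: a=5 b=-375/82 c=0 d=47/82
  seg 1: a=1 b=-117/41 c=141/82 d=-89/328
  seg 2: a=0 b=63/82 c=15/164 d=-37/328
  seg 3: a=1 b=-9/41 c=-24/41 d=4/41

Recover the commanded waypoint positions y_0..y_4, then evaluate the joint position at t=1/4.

y_0 = S_0(0) = a_0 = 5
y_1 = S_1(0) = a_1 = 1
y_2 = S_2(0) = a_2 = 0
y_3 = S_3(0) = a_3 = 1
y_4 = S_3(2) = -1
t_q=1/4 is in segment 0 (τ=1/4); S_0(τ)=20287/5248

y_0=5 y_1=1 y_2=0 y_3=1 y_4=-1
S(1/4) = 20287/5248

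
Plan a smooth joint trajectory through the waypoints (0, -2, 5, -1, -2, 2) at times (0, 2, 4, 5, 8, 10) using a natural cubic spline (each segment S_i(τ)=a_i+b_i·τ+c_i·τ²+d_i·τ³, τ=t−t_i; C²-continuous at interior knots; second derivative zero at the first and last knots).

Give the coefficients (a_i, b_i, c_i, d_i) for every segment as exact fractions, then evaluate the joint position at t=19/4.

  seg 0: a=0 b=-14527/4566 c=0 d=9961/18264
  seg 1: a=-2 b=7678/2283 c=9961/3044 d=-14629/9132
  seg 2: a=5 b=-6326/2283 c=-19297/3044 d=28403/9132
  seg 3: a=-1 b=-55877/9132 c=4553/1522 d=-9707/27396
  seg 4: a=-2 b=5167/2283 c=-601/3044 d=601/18264
S(19/4) = 130151/194816

Δ: Δ0=-1, Δ1=7/2, Δ2=-6, Δ3=-1/3, Δ4=2
row 1: diag=8, rhs=27; c'=1/4, d'=27/8
row 2: denom=6−2·1/4=11/2; d'=(-57−2·27/8)/(11/2)=-255/22
row 3: denom=8−1·2/11=86/11; d'=(34−1·-255/22)/(86/11)=1003/172
row 4: denom=10−3·33/86=761/86; d'=(14−3·1003/172)/(761/86)=-601/1522
back: M4=-601/1522
back: M3=1003/172−33/86·-601/1522=4553/761
back: M2=-255/22−2/11·4553/761=-19297/1522
back: M1=27/8−1/4·-19297/1522=9961/1522
M: M0=0, M1=9961/1522, M2=-19297/1522, M3=4553/761, M4=-601/1522, M5=0
seg 0: a=0, c=M0/2=0, d=(M1−M0)/(6·2)=9961/18264, b=Δ0−h0·(2M0+M1)/6=-14527/4566
seg 1: a=-2, c=M1/2=9961/3044, d=(M2−M1)/(6·2)=-14629/9132, b=Δ1−h1·(2M1+M2)/6=7678/2283
seg 2: a=5, c=M2/2=-19297/3044, d=(M3−M2)/(6·1)=28403/9132, b=Δ2−h2·(2M2+M3)/6=-6326/2283
seg 3: a=-1, c=M3/2=4553/1522, d=(M4−M3)/(6·3)=-9707/27396, b=Δ3−h3·(2M3+M4)/6=-55877/9132
seg 4: a=-2, c=M4/2=-601/3044, d=(M5−M4)/(6·2)=601/18264, b=Δ4−h4·(2M4+M5)/6=5167/2283
t_q=19/4 → seg 2, τ=3/4; S=5+-6326/2283·τ+-19297/3044·τ²+28403/9132·τ³=130151/194816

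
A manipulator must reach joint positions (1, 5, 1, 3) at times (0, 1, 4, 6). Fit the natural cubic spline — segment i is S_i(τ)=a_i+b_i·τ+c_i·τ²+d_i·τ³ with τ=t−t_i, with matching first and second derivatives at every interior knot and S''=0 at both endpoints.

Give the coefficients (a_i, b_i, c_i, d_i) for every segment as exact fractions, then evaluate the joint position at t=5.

  seg 0: a=1 b=1033/213 c=0 d=-181/213
  seg 1: a=5 b=490/213 c=-181/71 d=95/213
  seg 2: a=1 b=-203/213 c=104/71 d=-52/213
S(5) = 90/71

Δ: Δ0=4, Δ1=-4/3, Δ2=1
row 1: diag=8, rhs=-32; c'=3/8, d'=-4
row 2: denom=10−3·3/8=71/8; d'=(14−3·-4)/(71/8)=208/71
back: M2=208/71
back: M1=-4−3/8·208/71=-362/71
M: M0=0, M1=-362/71, M2=208/71, M3=0
seg 0: a=1, c=M0/2=0, d=(M1−M0)/(6·1)=-181/213, b=Δ0−h0·(2M0+M1)/6=1033/213
seg 1: a=5, c=M1/2=-181/71, d=(M2−M1)/(6·3)=95/213, b=Δ1−h1·(2M1+M2)/6=490/213
seg 2: a=1, c=M2/2=104/71, d=(M3−M2)/(6·2)=-52/213, b=Δ2−h2·(2M2+M3)/6=-203/213
t_q=5 → seg 2, τ=1; S=1+-203/213·τ+104/71·τ²+-52/213·τ³=90/71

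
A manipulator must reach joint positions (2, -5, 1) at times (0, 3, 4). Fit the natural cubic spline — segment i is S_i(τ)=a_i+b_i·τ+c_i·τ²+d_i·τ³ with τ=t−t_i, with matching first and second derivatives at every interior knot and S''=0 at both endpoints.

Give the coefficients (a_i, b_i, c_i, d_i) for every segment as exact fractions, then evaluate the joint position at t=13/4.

  seg 0: a=2 b=-131/24 c=0 d=25/72
  seg 1: a=-5 b=47/12 c=25/8 d=-25/24
S(13/4) = -1967/512

Δ: Δ0=-7/3, Δ1=6
row 1: diag=8, rhs=50; c'=1/8, d'=25/4
back: M1=25/4
M: M0=0, M1=25/4, M2=0
seg 0: a=2, c=M0/2=0, d=(M1−M0)/(6·3)=25/72, b=Δ0−h0·(2M0+M1)/6=-131/24
seg 1: a=-5, c=M1/2=25/8, d=(M2−M1)/(6·1)=-25/24, b=Δ1−h1·(2M1+M2)/6=47/12
t_q=13/4 → seg 1, τ=1/4; S=-5+47/12·τ+25/8·τ²+-25/24·τ³=-1967/512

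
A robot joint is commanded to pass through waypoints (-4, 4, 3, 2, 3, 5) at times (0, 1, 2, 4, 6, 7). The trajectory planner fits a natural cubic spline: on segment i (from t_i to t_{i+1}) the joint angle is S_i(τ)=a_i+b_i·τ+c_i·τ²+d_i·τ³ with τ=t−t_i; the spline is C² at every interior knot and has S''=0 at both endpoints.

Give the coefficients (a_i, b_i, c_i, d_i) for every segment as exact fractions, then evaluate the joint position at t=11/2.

Δ: Δ0=8, Δ1=-1, Δ2=-1/2, Δ3=1/2, Δ4=2
row 1: diag=4, rhs=-54; c'=1/4, d'=-27/2
row 2: denom=6−1·1/4=23/4; d'=(3−1·-27/2)/(23/4)=66/23
row 3: denom=8−2·8/23=168/23; d'=(6−2·66/23)/(168/23)=1/28
row 4: denom=6−2·23/84=229/42; d'=(9−2·1/28)/(229/42)=375/229
back: M4=375/229
back: M3=1/28−23/84·375/229=-189/458
back: M2=66/23−8/23·-189/458=690/229
back: M1=-27/2−1/4·690/229=-3264/229
M: M0=0, M1=-3264/229, M2=690/229, M3=-189/458, M4=375/229, M5=0
seg 0: a=-4, c=M0/2=0, d=(M1−M0)/(6·1)=-544/229, b=Δ0−h0·(2M0+M1)/6=2376/229
seg 1: a=4, c=M1/2=-1632/229, d=(M2−M1)/(6·1)=659/229, b=Δ1−h1·(2M1+M2)/6=744/229
seg 2: a=3, c=M2/2=345/229, d=(M3−M2)/(6·2)=-523/1832, b=Δ2−h2·(2M2+M3)/6=-543/229
seg 3: a=2, c=M3/2=-189/916, d=(M4−M3)/(6·2)=313/1832, b=Δ3−h3·(2M3+M4)/6=105/458
seg 4: a=3, c=M4/2=375/458, d=(M5−M4)/(6·1)=-125/458, b=Δ4−h4·(2M4+M5)/6=333/229
t_q=11/2 → seg 3, τ=3/2; S=2+105/458·τ+-189/916·τ²+313/1832·τ³=35999/14656

  seg 0: a=-4 b=2376/229 c=0 d=-544/229
  seg 1: a=4 b=744/229 c=-1632/229 d=659/229
  seg 2: a=3 b=-543/229 c=345/229 d=-523/1832
  seg 3: a=2 b=105/458 c=-189/916 d=313/1832
  seg 4: a=3 b=333/229 c=375/458 d=-125/458
S(11/2) = 35999/14656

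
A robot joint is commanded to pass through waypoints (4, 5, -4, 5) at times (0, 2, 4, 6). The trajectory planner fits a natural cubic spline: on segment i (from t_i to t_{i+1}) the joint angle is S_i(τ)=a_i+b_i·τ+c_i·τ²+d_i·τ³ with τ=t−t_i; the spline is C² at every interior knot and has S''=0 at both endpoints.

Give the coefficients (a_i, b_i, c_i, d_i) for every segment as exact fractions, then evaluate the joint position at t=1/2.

  seg 0: a=4 b=73/30 c=0 d=-29/60
  seg 1: a=5 b=-101/30 c=-29/10 d=7/6
  seg 2: a=-4 b=-29/30 c=41/10 d=-41/60
S(1/2) = 165/32

Δ: Δ0=1/2, Δ1=-9/2, Δ2=9/2
row 1: diag=8, rhs=-30; c'=1/4, d'=-15/4
row 2: denom=8−2·1/4=15/2; d'=(54−2·-15/4)/(15/2)=41/5
back: M2=41/5
back: M1=-15/4−1/4·41/5=-29/5
M: M0=0, M1=-29/5, M2=41/5, M3=0
seg 0: a=4, c=M0/2=0, d=(M1−M0)/(6·2)=-29/60, b=Δ0−h0·(2M0+M1)/6=73/30
seg 1: a=5, c=M1/2=-29/10, d=(M2−M1)/(6·2)=7/6, b=Δ1−h1·(2M1+M2)/6=-101/30
seg 2: a=-4, c=M2/2=41/10, d=(M3−M2)/(6·2)=-41/60, b=Δ2−h2·(2M2+M3)/6=-29/30
t_q=1/2 → seg 0, τ=1/2; S=4+73/30·τ+0·τ²+-29/60·τ³=165/32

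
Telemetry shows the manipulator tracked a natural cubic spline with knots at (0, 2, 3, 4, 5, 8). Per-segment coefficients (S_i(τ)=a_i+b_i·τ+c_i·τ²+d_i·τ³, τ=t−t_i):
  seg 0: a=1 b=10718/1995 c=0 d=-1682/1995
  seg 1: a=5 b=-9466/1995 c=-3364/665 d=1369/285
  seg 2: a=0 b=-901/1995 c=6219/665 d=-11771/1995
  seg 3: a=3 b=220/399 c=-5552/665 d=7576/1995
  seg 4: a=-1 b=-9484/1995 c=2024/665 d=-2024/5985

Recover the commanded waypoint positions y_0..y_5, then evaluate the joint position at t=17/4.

y_0=1 y_1=5 y_2=0 y_3=3 y_4=-1 y_5=3
S(17/4) = 14233/5320

y_0 = S_0(0) = a_0 = 1
y_1 = S_1(0) = a_1 = 5
y_2 = S_2(0) = a_2 = 0
y_3 = S_3(0) = a_3 = 3
y_4 = S_4(0) = a_4 = -1
y_5 = S_4(3) = 3
t_q=17/4 is in segment 3 (τ=1/4); S_3(τ)=14233/5320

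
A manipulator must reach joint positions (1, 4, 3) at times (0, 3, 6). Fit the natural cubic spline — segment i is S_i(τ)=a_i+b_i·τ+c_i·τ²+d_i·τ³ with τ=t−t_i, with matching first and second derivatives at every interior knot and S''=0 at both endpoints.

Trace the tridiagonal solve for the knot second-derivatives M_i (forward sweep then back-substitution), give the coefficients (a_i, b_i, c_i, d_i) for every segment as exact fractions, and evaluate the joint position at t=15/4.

  seg 0: a=1 b=4/3 c=0 d=-1/27
  seg 1: a=4 b=1/3 c=-1/3 d=1/27
S(15/4) = 261/64

Δ: Δ0=1, Δ1=-1/3
row 1: diag=12, rhs=-8; c'=1/4, d'=-2/3
back: M1=-2/3
M: M0=0, M1=-2/3, M2=0
seg 0: a=1, c=M0/2=0, d=(M1−M0)/(6·3)=-1/27, b=Δ0−h0·(2M0+M1)/6=4/3
seg 1: a=4, c=M1/2=-1/3, d=(M2−M1)/(6·3)=1/27, b=Δ1−h1·(2M1+M2)/6=1/3
t_q=15/4 → seg 1, τ=3/4; S=4+1/3·τ+-1/3·τ²+1/27·τ³=261/64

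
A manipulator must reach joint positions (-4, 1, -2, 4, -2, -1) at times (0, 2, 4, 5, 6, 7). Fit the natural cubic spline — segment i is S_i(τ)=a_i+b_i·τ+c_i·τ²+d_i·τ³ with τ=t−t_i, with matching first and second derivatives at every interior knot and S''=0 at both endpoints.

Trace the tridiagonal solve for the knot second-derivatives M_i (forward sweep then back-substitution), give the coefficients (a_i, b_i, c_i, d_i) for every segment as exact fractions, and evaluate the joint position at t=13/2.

Δ: Δ0=5/2, Δ1=-3/2, Δ2=6, Δ3=-6, Δ4=1
row 1: diag=8, rhs=-24; c'=1/4, d'=-3
row 2: denom=6−2·1/4=11/2; d'=(45−2·-3)/(11/2)=102/11
row 3: denom=4−1·2/11=42/11; d'=(-72−1·102/11)/(42/11)=-149/7
row 4: denom=4−1·11/42=157/42; d'=(42−1·-149/7)/(157/42)=2658/157
back: M4=2658/157
back: M3=-149/7−11/42·2658/157=-4038/157
back: M2=102/11−2/11·-4038/157=2190/157
back: M1=-3−1/4·2190/157=-2037/314
M: M0=0, M1=-2037/314, M2=2190/157, M3=-4038/157, M4=2658/157, M5=0
seg 0: a=-4, c=M0/2=0, d=(M1−M0)/(6·2)=-679/1256, b=Δ0−h0·(2M0+M1)/6=732/157
seg 1: a=1, c=M1/2=-2037/628, d=(M2−M1)/(6·2)=2139/1256, b=Δ1−h1·(2M1+M2)/6=-573/314
seg 2: a=-2, c=M2/2=1095/157, d=(M3−M2)/(6·1)=-1038/157, b=Δ2−h2·(2M2+M3)/6=885/157
seg 3: a=4, c=M3/2=-2019/157, d=(M4−M3)/(6·1)=1116/157, b=Δ3−h3·(2M3+M4)/6=-39/157
seg 4: a=-2, c=M4/2=1329/157, d=(M5−M4)/(6·1)=-443/157, b=Δ4−h4·(2M4+M5)/6=-729/157
t_q=13/2 → seg 4, τ=1/2; S=-2+-729/157·τ+1329/157·τ²+-443/157·τ³=-3213/1256

  seg 0: a=-4 b=732/157 c=0 d=-679/1256
  seg 1: a=1 b=-573/314 c=-2037/628 d=2139/1256
  seg 2: a=-2 b=885/157 c=1095/157 d=-1038/157
  seg 3: a=4 b=-39/157 c=-2019/157 d=1116/157
  seg 4: a=-2 b=-729/157 c=1329/157 d=-443/157
S(13/2) = -3213/1256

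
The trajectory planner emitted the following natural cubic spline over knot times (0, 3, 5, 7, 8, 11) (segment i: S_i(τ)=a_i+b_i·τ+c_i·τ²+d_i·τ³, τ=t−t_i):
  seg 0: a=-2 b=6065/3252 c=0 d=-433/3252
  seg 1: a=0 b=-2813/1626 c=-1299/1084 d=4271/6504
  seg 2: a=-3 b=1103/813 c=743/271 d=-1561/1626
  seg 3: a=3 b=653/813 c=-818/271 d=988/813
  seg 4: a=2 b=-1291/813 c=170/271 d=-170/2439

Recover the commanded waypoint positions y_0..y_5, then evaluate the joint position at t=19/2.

y_0 = S_0(0) = a_0 = -2
y_1 = S_1(0) = a_1 = 0
y_2 = S_2(0) = a_2 = -3
y_3 = S_3(0) = a_3 = 3
y_4 = S_4(0) = a_4 = 2
y_5 = S_4(3) = 1
t_q=19/2 is in segment 4 (τ=3/2); S_4(τ)=861/1084

y_0=-2 y_1=0 y_2=-3 y_3=3 y_4=2 y_5=1
S(19/2) = 861/1084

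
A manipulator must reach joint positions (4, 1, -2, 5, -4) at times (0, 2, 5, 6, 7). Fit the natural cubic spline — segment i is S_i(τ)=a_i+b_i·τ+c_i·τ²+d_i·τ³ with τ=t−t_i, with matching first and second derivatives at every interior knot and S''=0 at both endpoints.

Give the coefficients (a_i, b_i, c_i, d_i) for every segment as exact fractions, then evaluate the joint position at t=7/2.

Δ: Δ0=-3/2, Δ1=-1, Δ2=7, Δ3=-9
row 1: diag=10, rhs=3; c'=3/10, d'=3/10
row 2: denom=8−3·3/10=71/10; d'=(48−3·3/10)/(71/10)=471/71
row 3: denom=4−1·10/71=274/71; d'=(-96−1·471/71)/(274/71)=-7287/274
back: M3=-7287/274
back: M2=471/71−10/71·-7287/274=1422/137
back: M1=3/10−3/10·1422/137=-771/274
M: M0=0, M1=-771/274, M2=1422/137, M3=-7287/274, M4=0
seg 0: a=4, c=M0/2=0, d=(M1−M0)/(6·2)=-257/1096, b=Δ0−h0·(2M0+M1)/6=-77/137
seg 1: a=1, c=M1/2=-771/548, d=(M2−M1)/(6·3)=1205/1644, b=Δ1−h1·(2M1+M2)/6=-925/274
seg 2: a=-2, c=M2/2=711/137, d=(M3−M2)/(6·1)=-3377/548, b=Δ2−h2·(2M2+M3)/6=4369/548
seg 3: a=5, c=M3/2=-7287/548, d=(M4−M3)/(6·1)=2429/548, b=Δ3−h3·(2M3+M4)/6=-37/274
t_q=7/2 → seg 1, τ=3/2; S=1+-925/274·τ+-771/548·τ²+1205/1644·τ³=-20849/4384

  seg 0: a=4 b=-77/137 c=0 d=-257/1096
  seg 1: a=1 b=-925/274 c=-771/548 d=1205/1644
  seg 2: a=-2 b=4369/548 c=711/137 d=-3377/548
  seg 3: a=5 b=-37/274 c=-7287/548 d=2429/548
S(7/2) = -20849/4384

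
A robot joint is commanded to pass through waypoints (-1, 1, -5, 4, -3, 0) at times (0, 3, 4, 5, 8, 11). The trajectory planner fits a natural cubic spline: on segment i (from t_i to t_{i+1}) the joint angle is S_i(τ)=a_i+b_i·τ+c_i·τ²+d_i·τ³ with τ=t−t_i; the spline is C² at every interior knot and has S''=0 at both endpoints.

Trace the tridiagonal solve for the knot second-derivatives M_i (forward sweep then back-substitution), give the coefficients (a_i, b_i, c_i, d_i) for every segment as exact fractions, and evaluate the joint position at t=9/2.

Δ: Δ0=2/3, Δ1=-6, Δ2=9, Δ3=-7/3, Δ4=1
row 1: diag=8, rhs=-40; c'=1/8, d'=-5
row 2: denom=4−1·1/8=31/8; d'=(90−1·-5)/(31/8)=760/31
row 3: denom=8−1·8/31=240/31; d'=(-68−1·760/31)/(240/31)=-239/20
row 4: denom=12−3·31/80=867/80; d'=(20−3·-239/20)/(867/80)=4468/867
back: M4=4468/867
back: M3=-239/20−31/80·4468/867=-12092/867
back: M2=760/31−8/31·-12092/867=24376/867
back: M1=-5−1/8·24376/867=-7382/867
M: M0=0, M1=-7382/867, M2=24376/867, M3=-12092/867, M4=4468/867, M5=0
seg 0: a=-1, c=M0/2=0, d=(M1−M0)/(6·3)=-3691/7803, b=Δ0−h0·(2M0+M1)/6=1423/289
seg 1: a=1, c=M1/2=-3691/867, d=(M2−M1)/(6·1)=5293/867, b=Δ1−h1·(2M1+M2)/6=-2268/289
seg 2: a=-5, c=M2/2=12188/867, d=(M3−M2)/(6·1)=-2026/289, b=Δ2−h2·(2M2+M3)/6=1693/867
seg 3: a=4, c=M3/2=-6046/867, d=(M4−M3)/(6·3)=920/867, b=Δ3−h3·(2M3+M4)/6=7835/867
seg 4: a=-3, c=M4/2=2234/867, d=(M5−M4)/(6·3)=-2234/7803, b=Δ4−h4·(2M4+M5)/6=-3601/867
t_q=9/2 → seg 2, τ=1/2; S=-5+1693/867·τ+12188/867·τ²+-2026/289·τ³=-4805/3468

  seg 0: a=-1 b=1423/289 c=0 d=-3691/7803
  seg 1: a=1 b=-2268/289 c=-3691/867 d=5293/867
  seg 2: a=-5 b=1693/867 c=12188/867 d=-2026/289
  seg 3: a=4 b=7835/867 c=-6046/867 d=920/867
  seg 4: a=-3 b=-3601/867 c=2234/867 d=-2234/7803
S(9/2) = -4805/3468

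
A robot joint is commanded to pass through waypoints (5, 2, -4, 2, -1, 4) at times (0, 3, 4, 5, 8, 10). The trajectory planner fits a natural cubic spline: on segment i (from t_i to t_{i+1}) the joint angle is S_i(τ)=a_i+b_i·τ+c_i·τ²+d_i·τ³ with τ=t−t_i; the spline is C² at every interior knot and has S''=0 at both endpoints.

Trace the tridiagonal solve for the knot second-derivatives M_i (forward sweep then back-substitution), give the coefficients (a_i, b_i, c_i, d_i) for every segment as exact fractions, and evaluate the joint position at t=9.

  seg 0: a=5 b=3191/1414 c=0 d=-1535/4242
  seg 1: a=2 b=-5312/707 c=-4605/1414 d=6745/1414
  seg 2: a=-4 b=401/1414 c=7815/707 d=-7547/1414
  seg 3: a=2 b=4510/707 c=-7011/1414 d=3533/4242
  seg 4: a=-1 b=-1249/1414 c=1794/707 d=-299/707
S(9) = 327/1414

Δ: Δ0=-1, Δ1=-6, Δ2=6, Δ3=-1, Δ4=5/2
row 1: diag=8, rhs=-30; c'=1/8, d'=-15/4
row 2: denom=4−1·1/8=31/8; d'=(72−1·-15/4)/(31/8)=606/31
row 3: denom=8−1·8/31=240/31; d'=(-42−1·606/31)/(240/31)=-159/20
row 4: denom=10−3·31/80=707/80; d'=(21−3·-159/20)/(707/80)=3588/707
back: M4=3588/707
back: M3=-159/20−31/80·3588/707=-7011/707
back: M2=606/31−8/31·-7011/707=15630/707
back: M1=-15/4−1/8·15630/707=-4605/707
M: M0=0, M1=-4605/707, M2=15630/707, M3=-7011/707, M4=3588/707, M5=0
seg 0: a=5, c=M0/2=0, d=(M1−M0)/(6·3)=-1535/4242, b=Δ0−h0·(2M0+M1)/6=3191/1414
seg 1: a=2, c=M1/2=-4605/1414, d=(M2−M1)/(6·1)=6745/1414, b=Δ1−h1·(2M1+M2)/6=-5312/707
seg 2: a=-4, c=M2/2=7815/707, d=(M3−M2)/(6·1)=-7547/1414, b=Δ2−h2·(2M2+M3)/6=401/1414
seg 3: a=2, c=M3/2=-7011/1414, d=(M4−M3)/(6·3)=3533/4242, b=Δ3−h3·(2M3+M4)/6=4510/707
seg 4: a=-1, c=M4/2=1794/707, d=(M5−M4)/(6·2)=-299/707, b=Δ4−h4·(2M4+M5)/6=-1249/1414
t_q=9 → seg 4, τ=1; S=-1+-1249/1414·τ+1794/707·τ²+-299/707·τ³=327/1414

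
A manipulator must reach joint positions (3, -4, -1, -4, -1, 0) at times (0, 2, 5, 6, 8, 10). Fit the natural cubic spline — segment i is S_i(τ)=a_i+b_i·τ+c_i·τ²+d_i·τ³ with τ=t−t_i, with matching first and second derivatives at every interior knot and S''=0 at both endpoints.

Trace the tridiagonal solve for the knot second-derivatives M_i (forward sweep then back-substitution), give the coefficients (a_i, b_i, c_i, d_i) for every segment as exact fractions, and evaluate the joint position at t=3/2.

Δ: Δ0=-7/2, Δ1=1, Δ2=-3, Δ3=3/2, Δ4=1/2
row 1: diag=10, rhs=27; c'=3/10, d'=27/10
row 2: denom=8−3·3/10=71/10; d'=(-24−3·27/10)/(71/10)=-321/71
row 3: denom=6−1·10/71=416/71; d'=(27−1·-321/71)/(416/71)=1119/208
row 4: denom=8−2·71/208=761/104; d'=(-6−2·1119/208)/(761/104)=-1743/761
back: M4=-1743/761
back: M3=1119/208−71/208·-1743/761=4689/761
back: M2=-321/71−10/71·4689/761=-4101/761
back: M1=27/10−3/10·-4101/761=3285/761
M: M0=0, M1=3285/761, M2=-4101/761, M3=4689/761, M4=-1743/761, M5=0
seg 0: a=3, c=M0/2=0, d=(M1−M0)/(6·2)=1095/3044, b=Δ0−h0·(2M0+M1)/6=-7517/1522
seg 1: a=-4, c=M1/2=3285/1522, d=(M2−M1)/(6·3)=-1231/2283, b=Δ1−h1·(2M1+M2)/6=-947/1522
seg 2: a=-1, c=M2/2=-4101/1522, d=(M3−M2)/(6·1)=1465/761, b=Δ2−h2·(2M2+M3)/6=-3395/1522
seg 3: a=-4, c=M3/2=4689/1522, d=(M4−M3)/(6·2)=-536/761, b=Δ3−h3·(2M3+M4)/6=-2807/1522
seg 4: a=-1, c=M4/2=-1743/1522, d=(M5−M4)/(6·2)=581/3044, b=Δ4−h4·(2M4+M5)/6=3085/1522
t_q=3/2 → seg 0, τ=3/2; S=3+-7517/1522·τ+0·τ²+1095/3044·τ³=-77787/24352

  seg 0: a=3 b=-7517/1522 c=0 d=1095/3044
  seg 1: a=-4 b=-947/1522 c=3285/1522 d=-1231/2283
  seg 2: a=-1 b=-3395/1522 c=-4101/1522 d=1465/761
  seg 3: a=-4 b=-2807/1522 c=4689/1522 d=-536/761
  seg 4: a=-1 b=3085/1522 c=-1743/1522 d=581/3044
S(3/2) = -77787/24352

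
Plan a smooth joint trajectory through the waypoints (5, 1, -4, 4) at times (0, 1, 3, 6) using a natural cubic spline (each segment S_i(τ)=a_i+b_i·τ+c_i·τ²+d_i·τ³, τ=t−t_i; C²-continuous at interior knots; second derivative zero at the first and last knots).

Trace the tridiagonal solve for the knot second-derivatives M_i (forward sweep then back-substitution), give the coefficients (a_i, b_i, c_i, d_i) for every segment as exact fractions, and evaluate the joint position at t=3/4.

Δ: Δ0=-4, Δ1=-5/2, Δ2=8/3
row 1: diag=6, rhs=9; c'=1/3, d'=3/2
row 2: denom=10−2·1/3=28/3; d'=(31−2·3/2)/(28/3)=3
back: M2=3
back: M1=3/2−1/3·3=1/2
M: M0=0, M1=1/2, M2=3, M3=0
seg 0: a=5, c=M0/2=0, d=(M1−M0)/(6·1)=1/12, b=Δ0−h0·(2M0+M1)/6=-49/12
seg 1: a=1, c=M1/2=1/4, d=(M2−M1)/(6·2)=5/24, b=Δ1−h1·(2M1+M2)/6=-23/6
seg 2: a=-4, c=M2/2=3/2, d=(M3−M2)/(6·3)=-1/6, b=Δ2−h2·(2M2+M3)/6=-1/3
t_q=3/4 → seg 0, τ=3/4; S=5+-49/12·τ+0·τ²+1/12·τ³=505/256

  seg 0: a=5 b=-49/12 c=0 d=1/12
  seg 1: a=1 b=-23/6 c=1/4 d=5/24
  seg 2: a=-4 b=-1/3 c=3/2 d=-1/6
S(3/4) = 505/256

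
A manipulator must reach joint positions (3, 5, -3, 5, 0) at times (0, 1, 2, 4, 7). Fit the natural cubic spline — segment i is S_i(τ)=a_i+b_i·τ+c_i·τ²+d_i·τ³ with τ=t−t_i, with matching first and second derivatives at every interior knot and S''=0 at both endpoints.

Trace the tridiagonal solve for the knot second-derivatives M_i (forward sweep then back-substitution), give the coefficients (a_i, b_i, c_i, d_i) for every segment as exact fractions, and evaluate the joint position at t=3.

Δ: Δ0=2, Δ1=-8, Δ2=4, Δ3=-5/3
row 1: diag=4, rhs=-60; c'=1/4, d'=-15
row 2: denom=6−1·1/4=23/4; d'=(72−1·-15)/(23/4)=348/23
row 3: denom=10−2·8/23=214/23; d'=(-34−2·348/23)/(214/23)=-739/107
back: M3=-739/107
back: M2=348/23−8/23·-739/107=1876/107
back: M1=-15−1/4·1876/107=-2074/107
M: M0=0, M1=-2074/107, M2=1876/107, M3=-739/107, M4=0
seg 0: a=3, c=M0/2=0, d=(M1−M0)/(6·1)=-1037/321, b=Δ0−h0·(2M0+M1)/6=1679/321
seg 1: a=5, c=M1/2=-1037/107, d=(M2−M1)/(6·1)=1975/321, b=Δ1−h1·(2M1+M2)/6=-1432/321
seg 2: a=-3, c=M2/2=938/107, d=(M3−M2)/(6·2)=-2615/1284, b=Δ2−h2·(2M2+M3)/6=-1729/321
seg 3: a=5, c=M3/2=-739/214, d=(M4−M3)/(6·3)=739/1926, b=Δ3−h3·(2M3+M4)/6=1682/321
t_q=3 → seg 2, τ=1; S=-3+-1729/321·τ+938/107·τ²+-2615/1284·τ³=-709/428

  seg 0: a=3 b=1679/321 c=0 d=-1037/321
  seg 1: a=5 b=-1432/321 c=-1037/107 d=1975/321
  seg 2: a=-3 b=-1729/321 c=938/107 d=-2615/1284
  seg 3: a=5 b=1682/321 c=-739/214 d=739/1926
S(3) = -709/428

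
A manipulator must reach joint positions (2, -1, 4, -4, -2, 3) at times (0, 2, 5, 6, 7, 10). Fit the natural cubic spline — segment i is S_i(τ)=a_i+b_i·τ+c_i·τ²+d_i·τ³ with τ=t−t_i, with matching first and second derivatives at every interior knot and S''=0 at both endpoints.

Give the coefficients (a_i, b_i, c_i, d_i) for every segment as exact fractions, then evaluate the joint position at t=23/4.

  seg 0: a=2 b=-13963/4242 c=0 d=950/2121
  seg 1: a=-1 b=8837/4242 c=1900/707 d=-11989/12726
  seg 2: a=4 b=-15332/2121 c=-8189/1414 d=21295/4242
  seg 3: a=-4 b=-15913/4242 c=6553/707 d=-14921/4242
  seg 4: a=-2 b=8980/2121 c=-1815/1414 d=605/4242
S(23/4) = -231789/90496

Δ: Δ0=-3/2, Δ1=5/3, Δ2=-8, Δ3=2, Δ4=5/3
row 1: diag=10, rhs=19; c'=3/10, d'=19/10
row 2: denom=8−3·3/10=71/10; d'=(-58−3·19/10)/(71/10)=-637/71
row 3: denom=4−1·10/71=274/71; d'=(60−1·-637/71)/(274/71)=4897/274
row 4: denom=8−1·71/274=2121/274; d'=(-2−1·4897/274)/(2121/274)=-1815/707
back: M4=-1815/707
back: M3=4897/274−71/274·-1815/707=13106/707
back: M2=-637/71−10/71·13106/707=-8189/707
back: M1=19/10−3/10·-8189/707=3800/707
M: M0=0, M1=3800/707, M2=-8189/707, M3=13106/707, M4=-1815/707, M5=0
seg 0: a=2, c=M0/2=0, d=(M1−M0)/(6·2)=950/2121, b=Δ0−h0·(2M0+M1)/6=-13963/4242
seg 1: a=-1, c=M1/2=1900/707, d=(M2−M1)/(6·3)=-11989/12726, b=Δ1−h1·(2M1+M2)/6=8837/4242
seg 2: a=4, c=M2/2=-8189/1414, d=(M3−M2)/(6·1)=21295/4242, b=Δ2−h2·(2M2+M3)/6=-15332/2121
seg 3: a=-4, c=M3/2=6553/707, d=(M4−M3)/(6·1)=-14921/4242, b=Δ3−h3·(2M3+M4)/6=-15913/4242
seg 4: a=-2, c=M4/2=-1815/1414, d=(M5−M4)/(6·3)=605/4242, b=Δ4−h4·(2M4+M5)/6=8980/2121
t_q=23/4 → seg 2, τ=3/4; S=4+-15332/2121·τ+-8189/1414·τ²+21295/4242·τ³=-231789/90496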